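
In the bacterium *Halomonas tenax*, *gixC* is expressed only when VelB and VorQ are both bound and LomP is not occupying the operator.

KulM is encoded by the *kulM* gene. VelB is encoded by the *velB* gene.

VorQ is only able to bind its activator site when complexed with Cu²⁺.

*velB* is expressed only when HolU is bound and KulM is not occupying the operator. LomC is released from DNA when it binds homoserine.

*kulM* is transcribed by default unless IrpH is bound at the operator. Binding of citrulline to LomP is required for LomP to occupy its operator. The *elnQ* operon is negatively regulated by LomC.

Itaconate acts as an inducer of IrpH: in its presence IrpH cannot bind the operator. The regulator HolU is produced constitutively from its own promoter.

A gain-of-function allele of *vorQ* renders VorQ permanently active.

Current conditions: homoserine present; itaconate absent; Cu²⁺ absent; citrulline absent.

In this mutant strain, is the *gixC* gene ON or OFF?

ON

Citrulline is absent, so LomP is inactive.
HolU is produced constitutively and is active.
Itaconate is absent, so IrpH is active.
With repressor IrpH bound, *kulM* is not transcribed.
So KulM is not produced.
No repressor is bound and HolU is active, so *velB* is transcribed.
So VelB is produced and active.
VorQ is constitutively active in this strain.
No repressor is bound and VelB and VorQ are active, so *gixC* is transcribed.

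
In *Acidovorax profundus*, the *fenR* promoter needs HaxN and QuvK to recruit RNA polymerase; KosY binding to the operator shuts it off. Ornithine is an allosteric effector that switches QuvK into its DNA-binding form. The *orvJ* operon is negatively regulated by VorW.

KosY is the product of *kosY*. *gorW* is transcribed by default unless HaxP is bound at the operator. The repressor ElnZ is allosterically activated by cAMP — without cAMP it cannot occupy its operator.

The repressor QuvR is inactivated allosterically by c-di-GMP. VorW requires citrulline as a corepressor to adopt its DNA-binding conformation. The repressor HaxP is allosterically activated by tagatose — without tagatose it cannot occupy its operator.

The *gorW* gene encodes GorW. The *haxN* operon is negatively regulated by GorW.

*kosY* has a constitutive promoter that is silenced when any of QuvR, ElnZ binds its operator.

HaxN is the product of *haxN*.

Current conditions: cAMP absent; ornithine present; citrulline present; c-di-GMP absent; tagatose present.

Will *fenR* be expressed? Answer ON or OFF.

ON

c-di-GMP is absent, so QuvR is active.
cAMP is absent, so ElnZ is inactive.
With repressor QuvR bound, *kosY* is not transcribed.
So KosY is not produced.
Tagatose is present, so HaxP is active.
With repressor HaxP bound, *gorW* is not transcribed.
So GorW is not produced.
With no repressor bound, *haxN* is transcribed.
So HaxN is produced and active.
Ornithine is present, so QuvK is active.
No repressor is bound and HaxN and QuvK are active, so *fenR* is transcribed.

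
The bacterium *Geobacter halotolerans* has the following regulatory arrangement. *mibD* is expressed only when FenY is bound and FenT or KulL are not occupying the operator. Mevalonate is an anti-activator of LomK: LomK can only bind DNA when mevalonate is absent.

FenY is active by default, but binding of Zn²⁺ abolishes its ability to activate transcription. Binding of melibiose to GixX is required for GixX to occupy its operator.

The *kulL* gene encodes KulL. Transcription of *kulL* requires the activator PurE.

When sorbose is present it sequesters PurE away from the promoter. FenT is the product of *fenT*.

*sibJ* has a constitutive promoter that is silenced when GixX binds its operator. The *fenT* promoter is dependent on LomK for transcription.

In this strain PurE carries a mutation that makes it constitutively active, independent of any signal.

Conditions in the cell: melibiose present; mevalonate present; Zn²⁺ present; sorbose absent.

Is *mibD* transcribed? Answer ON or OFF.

OFF

Mevalonate is present, so LomK is inactive.
Required activator LomK is absent, so *fenT* is not transcribed.
So FenT is not produced.
PurE is constitutively active in this strain.
No repressor is bound and PurE is active, so *kulL* is transcribed.
So KulL is produced and active.
Zn²⁺ is present, so FenY is inactive.
With repressor KulL bound, *mibD* is not transcribed.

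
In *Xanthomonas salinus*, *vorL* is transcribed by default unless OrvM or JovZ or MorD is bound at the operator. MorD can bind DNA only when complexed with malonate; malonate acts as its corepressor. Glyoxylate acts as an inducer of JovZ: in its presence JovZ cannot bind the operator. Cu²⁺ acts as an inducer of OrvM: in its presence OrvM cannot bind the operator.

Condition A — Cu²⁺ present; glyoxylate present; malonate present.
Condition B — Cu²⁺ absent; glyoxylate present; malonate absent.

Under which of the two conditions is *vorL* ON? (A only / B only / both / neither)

neither

Condition A:
Cu²⁺ is present, so OrvM is inactive.
Glyoxylate is present, so JovZ is inactive.
Malonate is present, so MorD is active.
With repressor MorD bound, *vorL* is not transcribed.
→ *vorL* is OFF in A.
Condition B:
Cu²⁺ is absent, so OrvM is active.
Glyoxylate is present, so JovZ is inactive.
Malonate is absent, so MorD is inactive.
With repressor OrvM bound, *vorL* is not transcribed.
→ *vorL* is OFF in B.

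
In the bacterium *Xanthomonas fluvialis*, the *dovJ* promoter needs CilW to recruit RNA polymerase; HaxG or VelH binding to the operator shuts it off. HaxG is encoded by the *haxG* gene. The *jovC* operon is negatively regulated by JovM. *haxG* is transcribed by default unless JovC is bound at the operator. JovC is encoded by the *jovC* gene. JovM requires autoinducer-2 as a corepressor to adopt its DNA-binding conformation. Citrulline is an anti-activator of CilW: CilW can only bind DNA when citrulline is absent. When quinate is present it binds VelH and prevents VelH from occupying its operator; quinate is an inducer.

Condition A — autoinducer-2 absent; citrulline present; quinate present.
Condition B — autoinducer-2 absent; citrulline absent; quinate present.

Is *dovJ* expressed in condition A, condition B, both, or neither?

Condition A:
Autoinducer-2 is absent, so JovM is inactive.
With no repressor bound, *jovC* is transcribed.
So JovC is produced and active.
With repressor JovC bound, *haxG* is not transcribed.
So HaxG is not produced.
Citrulline is present, so CilW is inactive.
Quinate is present, so VelH is inactive.
Required activator CilW is absent, so *dovJ* is not transcribed.
→ *dovJ* is OFF in A.
Condition B:
Autoinducer-2 is absent, so JovM is inactive.
With no repressor bound, *jovC* is transcribed.
So JovC is produced and active.
With repressor JovC bound, *haxG* is not transcribed.
So HaxG is not produced.
Citrulline is absent, so CilW is active.
Quinate is present, so VelH is inactive.
No repressor is bound and CilW is active, so *dovJ* is transcribed.
→ *dovJ* is ON in B.

B only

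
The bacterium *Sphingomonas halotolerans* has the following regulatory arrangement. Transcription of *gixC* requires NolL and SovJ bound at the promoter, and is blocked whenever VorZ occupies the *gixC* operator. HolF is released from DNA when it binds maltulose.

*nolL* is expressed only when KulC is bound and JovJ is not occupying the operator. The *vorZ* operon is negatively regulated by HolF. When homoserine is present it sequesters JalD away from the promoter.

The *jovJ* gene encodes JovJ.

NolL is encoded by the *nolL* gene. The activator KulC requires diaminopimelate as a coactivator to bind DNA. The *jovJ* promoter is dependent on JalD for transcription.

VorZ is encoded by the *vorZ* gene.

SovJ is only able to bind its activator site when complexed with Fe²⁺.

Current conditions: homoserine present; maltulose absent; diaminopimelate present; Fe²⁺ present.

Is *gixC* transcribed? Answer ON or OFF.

Diaminopimelate is present, so KulC is active.
Homoserine is present, so JalD is inactive.
Required activator JalD is absent, so *jovJ* is not transcribed.
So JovJ is not produced.
No repressor is bound and KulC is active, so *nolL* is transcribed.
So NolL is produced and active.
Fe²⁺ is present, so SovJ is active.
Maltulose is absent, so HolF is active.
With repressor HolF bound, *vorZ* is not transcribed.
So VorZ is not produced.
No repressor is bound and NolL and SovJ are active, so *gixC* is transcribed.

ON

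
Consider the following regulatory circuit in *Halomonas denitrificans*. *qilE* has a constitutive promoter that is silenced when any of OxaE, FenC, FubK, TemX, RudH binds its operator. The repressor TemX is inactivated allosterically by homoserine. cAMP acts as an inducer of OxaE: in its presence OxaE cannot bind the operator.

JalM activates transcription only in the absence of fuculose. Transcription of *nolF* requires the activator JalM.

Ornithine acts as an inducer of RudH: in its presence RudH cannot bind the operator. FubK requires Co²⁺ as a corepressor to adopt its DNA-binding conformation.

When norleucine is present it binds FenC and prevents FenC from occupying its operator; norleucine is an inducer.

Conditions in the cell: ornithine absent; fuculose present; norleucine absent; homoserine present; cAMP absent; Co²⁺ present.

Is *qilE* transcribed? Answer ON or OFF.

OFF

cAMP is absent, so OxaE is active.
Norleucine is absent, so FenC is active.
Co²⁺ is present, so FubK is active.
Homoserine is present, so TemX is inactive.
Ornithine is absent, so RudH is active.
With repressor OxaE bound, *qilE* is not transcribed.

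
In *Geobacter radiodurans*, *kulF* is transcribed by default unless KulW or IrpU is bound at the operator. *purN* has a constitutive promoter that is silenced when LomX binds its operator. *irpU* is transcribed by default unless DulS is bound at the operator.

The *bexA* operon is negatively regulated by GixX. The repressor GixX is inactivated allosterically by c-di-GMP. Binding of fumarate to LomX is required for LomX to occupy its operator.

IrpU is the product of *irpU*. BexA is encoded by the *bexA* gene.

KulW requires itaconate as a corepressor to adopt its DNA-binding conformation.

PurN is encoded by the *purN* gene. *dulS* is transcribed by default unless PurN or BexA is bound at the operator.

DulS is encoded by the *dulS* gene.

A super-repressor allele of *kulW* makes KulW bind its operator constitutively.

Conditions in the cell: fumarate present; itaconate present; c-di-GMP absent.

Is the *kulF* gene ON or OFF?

KulW is constitutively active in this strain.
Fumarate is present, so LomX is active.
With repressor LomX bound, *purN* is not transcribed.
So PurN is not produced.
c-di-GMP is absent, so GixX is active.
With repressor GixX bound, *bexA* is not transcribed.
So BexA is not produced.
With no repressor bound, *dulS* is transcribed.
So DulS is produced and active.
With repressor DulS bound, *irpU* is not transcribed.
So IrpU is not produced.
With repressor KulW bound, *kulF* is not transcribed.

OFF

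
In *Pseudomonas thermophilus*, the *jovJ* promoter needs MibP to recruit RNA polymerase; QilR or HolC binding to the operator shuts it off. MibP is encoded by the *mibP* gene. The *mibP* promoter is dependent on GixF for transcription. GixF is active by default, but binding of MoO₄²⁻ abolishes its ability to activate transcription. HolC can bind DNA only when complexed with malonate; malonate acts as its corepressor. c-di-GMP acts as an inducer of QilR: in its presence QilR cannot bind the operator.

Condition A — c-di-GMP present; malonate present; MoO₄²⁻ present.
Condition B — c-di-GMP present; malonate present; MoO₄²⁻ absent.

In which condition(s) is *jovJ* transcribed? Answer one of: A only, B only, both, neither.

neither

Condition A:
c-di-GMP is present, so QilR is inactive.
Malonate is present, so HolC is active.
MoO₄²⁻ is present, so GixF is inactive.
Required activator GixF is absent, so *mibP* is not transcribed.
So MibP is not produced.
With repressor HolC bound, *jovJ* is not transcribed.
→ *jovJ* is OFF in A.
Condition B:
c-di-GMP is present, so QilR is inactive.
Malonate is present, so HolC is active.
MoO₄²⁻ is absent, so GixF is active.
No repressor is bound and GixF is active, so *mibP* is transcribed.
So MibP is produced and active.
With repressor HolC bound, *jovJ* is not transcribed.
→ *jovJ* is OFF in B.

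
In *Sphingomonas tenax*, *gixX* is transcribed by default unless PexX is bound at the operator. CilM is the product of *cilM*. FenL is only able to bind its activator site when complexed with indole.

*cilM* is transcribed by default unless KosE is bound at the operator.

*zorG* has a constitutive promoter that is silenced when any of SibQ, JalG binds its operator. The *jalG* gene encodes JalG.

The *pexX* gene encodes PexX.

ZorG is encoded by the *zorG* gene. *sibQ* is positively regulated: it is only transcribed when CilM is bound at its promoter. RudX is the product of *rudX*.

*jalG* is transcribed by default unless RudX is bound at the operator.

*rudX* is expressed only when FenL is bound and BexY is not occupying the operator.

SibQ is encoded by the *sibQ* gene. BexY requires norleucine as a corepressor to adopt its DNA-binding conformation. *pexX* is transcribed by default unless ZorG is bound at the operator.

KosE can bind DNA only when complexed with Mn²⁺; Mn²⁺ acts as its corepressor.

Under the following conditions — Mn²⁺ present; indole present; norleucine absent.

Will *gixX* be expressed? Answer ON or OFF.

Mn²⁺ is present, so KosE is active.
With repressor KosE bound, *cilM* is not transcribed.
So CilM is not produced.
Required activator CilM is absent, so *sibQ* is not transcribed.
So SibQ is not produced.
Indole is present, so FenL is active.
Norleucine is absent, so BexY is inactive.
No repressor is bound and FenL is active, so *rudX* is transcribed.
So RudX is produced and active.
With repressor RudX bound, *jalG* is not transcribed.
So JalG is not produced.
With no repressor bound, *zorG* is transcribed.
So ZorG is produced and active.
With repressor ZorG bound, *pexX* is not transcribed.
So PexX is not produced.
With no repressor bound, *gixX* is transcribed.

ON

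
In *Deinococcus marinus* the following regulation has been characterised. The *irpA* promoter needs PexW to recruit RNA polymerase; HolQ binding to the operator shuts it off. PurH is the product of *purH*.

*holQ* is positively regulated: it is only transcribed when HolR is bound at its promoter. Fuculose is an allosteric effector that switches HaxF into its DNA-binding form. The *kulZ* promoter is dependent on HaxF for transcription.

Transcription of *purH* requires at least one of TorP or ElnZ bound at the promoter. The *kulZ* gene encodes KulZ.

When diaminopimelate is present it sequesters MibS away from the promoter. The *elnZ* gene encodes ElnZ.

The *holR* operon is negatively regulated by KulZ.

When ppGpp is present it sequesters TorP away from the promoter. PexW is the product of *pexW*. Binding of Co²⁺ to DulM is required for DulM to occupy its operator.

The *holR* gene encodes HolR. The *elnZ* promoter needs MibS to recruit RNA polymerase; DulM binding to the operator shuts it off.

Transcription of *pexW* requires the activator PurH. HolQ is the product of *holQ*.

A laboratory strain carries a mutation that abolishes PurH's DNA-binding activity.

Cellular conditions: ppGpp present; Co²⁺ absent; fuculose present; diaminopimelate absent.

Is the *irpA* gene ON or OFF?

Fuculose is present, so HaxF is active.
No repressor is bound and HaxF is active, so *kulZ* is transcribed.
So KulZ is produced and active.
With repressor KulZ bound, *holR* is not transcribed.
So HolR is not produced.
Required activator HolR is absent, so *holQ* is not transcribed.
So HolQ is not produced.
PurH is non-functional in this strain, so it has no effect.
Required activator PurH is absent, so *pexW* is not transcribed.
So PexW is not produced.
Required activator PexW is absent, so *irpA* is not transcribed.

OFF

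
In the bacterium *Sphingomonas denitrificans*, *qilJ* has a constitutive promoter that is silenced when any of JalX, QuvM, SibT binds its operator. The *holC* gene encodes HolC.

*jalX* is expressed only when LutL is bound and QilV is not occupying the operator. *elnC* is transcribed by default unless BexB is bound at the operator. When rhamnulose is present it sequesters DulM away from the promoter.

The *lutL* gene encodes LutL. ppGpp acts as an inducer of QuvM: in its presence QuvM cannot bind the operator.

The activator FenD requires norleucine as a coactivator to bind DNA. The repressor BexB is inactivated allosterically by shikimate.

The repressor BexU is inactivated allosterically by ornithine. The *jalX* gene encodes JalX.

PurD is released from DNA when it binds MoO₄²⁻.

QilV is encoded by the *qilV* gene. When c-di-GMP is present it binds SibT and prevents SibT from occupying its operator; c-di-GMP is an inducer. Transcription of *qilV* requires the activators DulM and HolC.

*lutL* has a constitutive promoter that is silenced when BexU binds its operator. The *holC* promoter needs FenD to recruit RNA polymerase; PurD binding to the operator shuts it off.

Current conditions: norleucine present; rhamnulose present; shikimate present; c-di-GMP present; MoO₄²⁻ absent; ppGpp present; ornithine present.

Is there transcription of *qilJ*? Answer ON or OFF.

OFF

Ornithine is present, so BexU is inactive.
With no repressor bound, *lutL* is transcribed.
So LutL is produced and active.
Rhamnulose is present, so DulM is inactive.
MoO₄²⁻ is absent, so PurD is active.
Norleucine is present, so FenD is active.
With repressor PurD bound, *holC* is not transcribed.
So HolC is not produced.
Required activator DulM is absent, so *qilV* is not transcribed.
So QilV is not produced.
No repressor is bound and LutL is active, so *jalX* is transcribed.
So JalX is produced and active.
ppGpp is present, so QuvM is inactive.
c-di-GMP is present, so SibT is inactive.
With repressor JalX bound, *qilJ* is not transcribed.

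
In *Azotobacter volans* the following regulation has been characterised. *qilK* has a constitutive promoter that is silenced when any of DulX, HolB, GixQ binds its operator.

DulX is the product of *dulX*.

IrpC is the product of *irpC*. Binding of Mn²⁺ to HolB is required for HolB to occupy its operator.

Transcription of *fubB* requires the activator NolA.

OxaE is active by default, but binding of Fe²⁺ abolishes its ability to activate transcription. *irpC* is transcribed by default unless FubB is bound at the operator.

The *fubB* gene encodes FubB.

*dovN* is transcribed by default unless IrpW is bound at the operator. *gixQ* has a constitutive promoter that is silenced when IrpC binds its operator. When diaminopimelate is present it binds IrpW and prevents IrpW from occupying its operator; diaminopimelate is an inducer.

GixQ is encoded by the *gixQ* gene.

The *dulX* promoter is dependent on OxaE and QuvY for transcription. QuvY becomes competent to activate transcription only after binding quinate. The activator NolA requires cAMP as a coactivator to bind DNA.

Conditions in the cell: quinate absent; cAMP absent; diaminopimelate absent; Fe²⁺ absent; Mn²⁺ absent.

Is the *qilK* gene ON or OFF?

ON

Fe²⁺ is absent, so OxaE is active.
Quinate is absent, so QuvY is inactive.
Required activator QuvY is absent, so *dulX* is not transcribed.
So DulX is not produced.
Mn²⁺ is absent, so HolB is inactive.
cAMP is absent, so NolA is inactive.
Required activator NolA is absent, so *fubB* is not transcribed.
So FubB is not produced.
With no repressor bound, *irpC* is transcribed.
So IrpC is produced and active.
With repressor IrpC bound, *gixQ* is not transcribed.
So GixQ is not produced.
With no repressor bound, *qilK* is transcribed.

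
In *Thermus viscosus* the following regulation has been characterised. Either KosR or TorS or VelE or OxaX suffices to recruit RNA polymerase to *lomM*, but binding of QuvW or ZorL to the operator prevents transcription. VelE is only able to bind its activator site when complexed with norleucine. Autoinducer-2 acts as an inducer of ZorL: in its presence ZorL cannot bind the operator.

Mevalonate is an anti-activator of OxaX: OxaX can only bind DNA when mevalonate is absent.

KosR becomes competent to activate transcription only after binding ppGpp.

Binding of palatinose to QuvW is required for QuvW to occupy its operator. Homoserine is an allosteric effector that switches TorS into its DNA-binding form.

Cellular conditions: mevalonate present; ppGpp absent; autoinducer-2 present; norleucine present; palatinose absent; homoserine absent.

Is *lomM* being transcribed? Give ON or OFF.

ppGpp is absent, so KosR is inactive.
Palatinose is absent, so QuvW is inactive.
Autoinducer-2 is present, so ZorL is inactive.
Homoserine is absent, so TorS is inactive.
Norleucine is present, so VelE is active.
Mevalonate is present, so OxaX is inactive.
Activator VelE is present, so *lomM* is transcribed.

ON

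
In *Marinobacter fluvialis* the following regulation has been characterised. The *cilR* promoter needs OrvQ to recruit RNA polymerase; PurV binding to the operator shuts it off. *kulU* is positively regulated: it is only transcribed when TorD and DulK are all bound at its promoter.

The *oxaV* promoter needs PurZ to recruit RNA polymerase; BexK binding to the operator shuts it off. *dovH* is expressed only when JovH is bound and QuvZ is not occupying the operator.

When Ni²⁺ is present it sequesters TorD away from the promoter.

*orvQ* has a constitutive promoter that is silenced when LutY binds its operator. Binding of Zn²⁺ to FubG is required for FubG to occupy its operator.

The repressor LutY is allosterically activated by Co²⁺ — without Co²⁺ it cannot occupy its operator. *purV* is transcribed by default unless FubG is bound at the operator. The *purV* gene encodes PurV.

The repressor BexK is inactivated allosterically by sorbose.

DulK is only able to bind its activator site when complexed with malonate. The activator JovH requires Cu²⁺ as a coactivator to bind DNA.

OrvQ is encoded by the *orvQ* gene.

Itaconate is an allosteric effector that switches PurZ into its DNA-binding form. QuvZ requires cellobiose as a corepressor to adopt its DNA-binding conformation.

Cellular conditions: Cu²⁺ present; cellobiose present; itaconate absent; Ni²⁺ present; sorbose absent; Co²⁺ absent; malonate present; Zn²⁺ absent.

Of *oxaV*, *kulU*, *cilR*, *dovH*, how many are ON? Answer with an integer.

Itaconate is absent, so PurZ is inactive.
Sorbose is absent, so BexK is active.
With repressor BexK bound, *oxaV* is not transcribed.
→ *oxaV* is OFF.
Ni²⁺ is present, so TorD is inactive.
Malonate is present, so DulK is active.
Required activator TorD is absent, so *kulU* is not transcribed.
→ *kulU* is OFF.
Co²⁺ is absent, so LutY is inactive.
With no repressor bound, *orvQ* is transcribed.
So OrvQ is produced and active.
Zn²⁺ is absent, so FubG is inactive.
With no repressor bound, *purV* is transcribed.
So PurV is produced and active.
With repressor PurV bound, *cilR* is not transcribed.
→ *cilR* is OFF.
Cellobiose is present, so QuvZ is active.
Cu²⁺ is present, so JovH is active.
With repressor QuvZ bound, *dovH* is not transcribed.
→ *dovH* is OFF.
0 of the 4 genes are transcribed.

0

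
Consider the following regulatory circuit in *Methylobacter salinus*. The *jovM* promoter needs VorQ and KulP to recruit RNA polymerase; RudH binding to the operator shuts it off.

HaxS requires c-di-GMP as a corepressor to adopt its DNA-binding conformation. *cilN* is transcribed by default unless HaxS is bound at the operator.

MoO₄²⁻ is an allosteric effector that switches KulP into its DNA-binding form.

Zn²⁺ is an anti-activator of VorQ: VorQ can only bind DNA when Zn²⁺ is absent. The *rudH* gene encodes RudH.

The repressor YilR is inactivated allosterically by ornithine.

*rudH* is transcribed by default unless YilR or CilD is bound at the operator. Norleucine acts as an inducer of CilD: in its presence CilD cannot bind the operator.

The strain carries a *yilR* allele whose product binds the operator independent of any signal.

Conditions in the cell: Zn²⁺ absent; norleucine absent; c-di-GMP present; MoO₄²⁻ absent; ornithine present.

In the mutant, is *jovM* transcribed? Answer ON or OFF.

OFF

Zn²⁺ is absent, so VorQ is active.
MoO₄²⁻ is absent, so KulP is inactive.
YilR is constitutively active in this strain.
Norleucine is absent, so CilD is active.
With repressor YilR bound, *rudH* is not transcribed.
So RudH is not produced.
Required activator KulP is absent, so *jovM* is not transcribed.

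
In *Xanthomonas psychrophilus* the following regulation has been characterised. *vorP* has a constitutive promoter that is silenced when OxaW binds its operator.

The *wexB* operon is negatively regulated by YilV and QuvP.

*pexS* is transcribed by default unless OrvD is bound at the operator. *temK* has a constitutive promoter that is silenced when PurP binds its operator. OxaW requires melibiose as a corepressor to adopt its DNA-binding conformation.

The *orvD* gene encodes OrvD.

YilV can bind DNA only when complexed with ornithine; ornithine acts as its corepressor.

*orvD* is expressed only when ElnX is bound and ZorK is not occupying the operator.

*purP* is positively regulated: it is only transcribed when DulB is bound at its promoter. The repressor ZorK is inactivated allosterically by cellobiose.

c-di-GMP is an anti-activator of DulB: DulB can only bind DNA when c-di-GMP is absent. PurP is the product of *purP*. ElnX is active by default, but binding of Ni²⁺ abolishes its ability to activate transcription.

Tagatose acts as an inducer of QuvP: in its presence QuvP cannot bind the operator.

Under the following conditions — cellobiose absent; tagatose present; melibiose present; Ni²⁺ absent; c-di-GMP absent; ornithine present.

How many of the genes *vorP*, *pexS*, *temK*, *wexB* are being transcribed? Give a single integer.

Melibiose is present, so OxaW is active.
With repressor OxaW bound, *vorP* is not transcribed.
→ *vorP* is OFF.
Ni²⁺ is absent, so ElnX is active.
Cellobiose is absent, so ZorK is active.
With repressor ZorK bound, *orvD* is not transcribed.
So OrvD is not produced.
With no repressor bound, *pexS* is transcribed.
→ *pexS* is ON.
c-di-GMP is absent, so DulB is active.
No repressor is bound and DulB is active, so *purP* is transcribed.
So PurP is produced and active.
With repressor PurP bound, *temK* is not transcribed.
→ *temK* is OFF.
Ornithine is present, so YilV is active.
Tagatose is present, so QuvP is inactive.
With repressor YilV bound, *wexB* is not transcribed.
→ *wexB* is OFF.
1 of the 4 genes is transcribed.

1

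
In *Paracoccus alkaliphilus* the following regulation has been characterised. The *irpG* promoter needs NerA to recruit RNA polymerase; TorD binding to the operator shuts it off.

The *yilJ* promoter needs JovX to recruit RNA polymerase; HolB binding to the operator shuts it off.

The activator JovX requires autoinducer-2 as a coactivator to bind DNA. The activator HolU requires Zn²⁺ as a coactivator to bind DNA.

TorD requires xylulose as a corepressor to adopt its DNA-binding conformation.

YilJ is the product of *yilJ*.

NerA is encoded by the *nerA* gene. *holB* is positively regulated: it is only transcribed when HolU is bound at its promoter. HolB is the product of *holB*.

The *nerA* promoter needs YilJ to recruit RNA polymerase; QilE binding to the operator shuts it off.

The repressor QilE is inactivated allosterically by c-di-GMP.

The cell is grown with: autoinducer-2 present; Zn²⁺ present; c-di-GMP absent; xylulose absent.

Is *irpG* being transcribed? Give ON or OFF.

OFF

c-di-GMP is absent, so QilE is active.
Zn²⁺ is present, so HolU is active.
No repressor is bound and HolU is active, so *holB* is transcribed.
So HolB is produced and active.
Autoinducer-2 is present, so JovX is active.
With repressor HolB bound, *yilJ* is not transcribed.
So YilJ is not produced.
With repressor QilE bound, *nerA* is not transcribed.
So NerA is not produced.
Xylulose is absent, so TorD is inactive.
Required activator NerA is absent, so *irpG* is not transcribed.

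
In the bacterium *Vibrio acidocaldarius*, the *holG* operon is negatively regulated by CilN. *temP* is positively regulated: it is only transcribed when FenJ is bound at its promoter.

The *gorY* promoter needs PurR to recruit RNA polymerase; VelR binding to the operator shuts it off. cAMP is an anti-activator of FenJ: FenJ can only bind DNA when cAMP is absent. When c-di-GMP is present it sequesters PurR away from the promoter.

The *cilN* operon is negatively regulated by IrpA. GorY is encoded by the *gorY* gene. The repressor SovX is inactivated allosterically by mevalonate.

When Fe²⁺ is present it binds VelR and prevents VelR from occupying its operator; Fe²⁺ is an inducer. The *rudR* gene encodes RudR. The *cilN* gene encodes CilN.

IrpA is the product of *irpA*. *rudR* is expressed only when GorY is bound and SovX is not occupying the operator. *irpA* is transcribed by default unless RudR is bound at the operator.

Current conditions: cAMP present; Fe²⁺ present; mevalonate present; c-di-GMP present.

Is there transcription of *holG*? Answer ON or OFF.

ON

c-di-GMP is present, so PurR is inactive.
Fe²⁺ is present, so VelR is inactive.
Required activator PurR is absent, so *gorY* is not transcribed.
So GorY is not produced.
Mevalonate is present, so SovX is inactive.
Required activator GorY is absent, so *rudR* is not transcribed.
So RudR is not produced.
With no repressor bound, *irpA* is transcribed.
So IrpA is produced and active.
With repressor IrpA bound, *cilN* is not transcribed.
So CilN is not produced.
With no repressor bound, *holG* is transcribed.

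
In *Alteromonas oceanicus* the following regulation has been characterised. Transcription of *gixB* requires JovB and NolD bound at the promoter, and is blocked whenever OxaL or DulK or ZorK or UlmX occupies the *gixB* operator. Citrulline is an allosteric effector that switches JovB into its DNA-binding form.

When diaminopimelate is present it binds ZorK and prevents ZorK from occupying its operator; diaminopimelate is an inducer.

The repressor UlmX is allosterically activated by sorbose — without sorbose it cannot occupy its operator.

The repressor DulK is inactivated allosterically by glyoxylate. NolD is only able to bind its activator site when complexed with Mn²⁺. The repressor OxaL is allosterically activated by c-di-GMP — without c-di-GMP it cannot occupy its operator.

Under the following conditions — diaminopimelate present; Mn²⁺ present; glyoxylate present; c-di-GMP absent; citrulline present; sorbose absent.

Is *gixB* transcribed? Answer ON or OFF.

c-di-GMP is absent, so OxaL is inactive.
Glyoxylate is present, so DulK is inactive.
Diaminopimelate is present, so ZorK is inactive.
Citrulline is present, so JovB is active.
Mn²⁺ is present, so NolD is active.
Sorbose is absent, so UlmX is inactive.
No repressor is bound and JovB and NolD are active, so *gixB* is transcribed.

ON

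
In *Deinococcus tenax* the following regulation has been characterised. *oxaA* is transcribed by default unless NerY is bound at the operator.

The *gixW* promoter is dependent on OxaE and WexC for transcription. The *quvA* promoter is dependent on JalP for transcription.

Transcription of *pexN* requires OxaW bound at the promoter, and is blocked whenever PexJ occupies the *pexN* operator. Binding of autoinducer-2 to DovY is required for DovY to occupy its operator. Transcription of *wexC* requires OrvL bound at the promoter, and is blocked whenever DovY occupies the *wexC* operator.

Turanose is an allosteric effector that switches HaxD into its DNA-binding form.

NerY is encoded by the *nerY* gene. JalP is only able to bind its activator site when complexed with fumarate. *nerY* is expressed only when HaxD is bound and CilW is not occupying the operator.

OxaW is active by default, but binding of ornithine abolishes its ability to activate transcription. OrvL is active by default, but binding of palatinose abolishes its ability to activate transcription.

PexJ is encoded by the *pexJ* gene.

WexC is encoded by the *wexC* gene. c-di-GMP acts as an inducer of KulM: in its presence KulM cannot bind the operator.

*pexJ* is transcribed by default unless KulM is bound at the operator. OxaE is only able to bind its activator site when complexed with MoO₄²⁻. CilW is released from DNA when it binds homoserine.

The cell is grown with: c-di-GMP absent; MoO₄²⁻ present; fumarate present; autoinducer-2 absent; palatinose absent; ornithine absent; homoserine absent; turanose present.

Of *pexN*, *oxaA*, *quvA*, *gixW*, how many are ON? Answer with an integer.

Ornithine is absent, so OxaW is active.
c-di-GMP is absent, so KulM is active.
With repressor KulM bound, *pexJ* is not transcribed.
So PexJ is not produced.
No repressor is bound and OxaW is active, so *pexN* is transcribed.
→ *pexN* is ON.
Turanose is present, so HaxD is active.
Homoserine is absent, so CilW is active.
With repressor CilW bound, *nerY* is not transcribed.
So NerY is not produced.
With no repressor bound, *oxaA* is transcribed.
→ *oxaA* is ON.
Fumarate is present, so JalP is active.
No repressor is bound and JalP is active, so *quvA* is transcribed.
→ *quvA* is ON.
MoO₄²⁻ is present, so OxaE is active.
Palatinose is absent, so OrvL is active.
Autoinducer-2 is absent, so DovY is inactive.
No repressor is bound and OrvL is active, so *wexC* is transcribed.
So WexC is produced and active.
No repressor is bound and OxaE and WexC are active, so *gixW* is transcribed.
→ *gixW* is ON.
4 of the 4 genes are transcribed.

4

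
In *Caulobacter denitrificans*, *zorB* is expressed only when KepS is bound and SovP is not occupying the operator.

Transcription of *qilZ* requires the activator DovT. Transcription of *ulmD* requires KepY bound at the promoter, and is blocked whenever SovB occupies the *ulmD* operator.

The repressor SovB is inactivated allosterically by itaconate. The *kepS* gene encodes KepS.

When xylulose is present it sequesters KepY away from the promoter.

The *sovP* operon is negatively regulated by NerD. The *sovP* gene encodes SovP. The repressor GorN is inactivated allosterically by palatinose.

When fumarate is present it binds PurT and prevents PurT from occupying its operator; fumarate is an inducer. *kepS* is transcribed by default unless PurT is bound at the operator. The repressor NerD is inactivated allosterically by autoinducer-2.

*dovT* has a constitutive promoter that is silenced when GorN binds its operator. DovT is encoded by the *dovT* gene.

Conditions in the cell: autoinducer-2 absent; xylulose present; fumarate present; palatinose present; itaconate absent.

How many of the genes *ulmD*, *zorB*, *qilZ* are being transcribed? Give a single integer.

Itaconate is absent, so SovB is active.
Xylulose is present, so KepY is inactive.
With repressor SovB bound, *ulmD* is not transcribed.
→ *ulmD* is OFF.
Autoinducer-2 is absent, so NerD is active.
With repressor NerD bound, *sovP* is not transcribed.
So SovP is not produced.
Fumarate is present, so PurT is inactive.
With no repressor bound, *kepS* is transcribed.
So KepS is produced and active.
No repressor is bound and KepS is active, so *zorB* is transcribed.
→ *zorB* is ON.
Palatinose is present, so GorN is inactive.
With no repressor bound, *dovT* is transcribed.
So DovT is produced and active.
No repressor is bound and DovT is active, so *qilZ* is transcribed.
→ *qilZ* is ON.
2 of the 3 genes are transcribed.

2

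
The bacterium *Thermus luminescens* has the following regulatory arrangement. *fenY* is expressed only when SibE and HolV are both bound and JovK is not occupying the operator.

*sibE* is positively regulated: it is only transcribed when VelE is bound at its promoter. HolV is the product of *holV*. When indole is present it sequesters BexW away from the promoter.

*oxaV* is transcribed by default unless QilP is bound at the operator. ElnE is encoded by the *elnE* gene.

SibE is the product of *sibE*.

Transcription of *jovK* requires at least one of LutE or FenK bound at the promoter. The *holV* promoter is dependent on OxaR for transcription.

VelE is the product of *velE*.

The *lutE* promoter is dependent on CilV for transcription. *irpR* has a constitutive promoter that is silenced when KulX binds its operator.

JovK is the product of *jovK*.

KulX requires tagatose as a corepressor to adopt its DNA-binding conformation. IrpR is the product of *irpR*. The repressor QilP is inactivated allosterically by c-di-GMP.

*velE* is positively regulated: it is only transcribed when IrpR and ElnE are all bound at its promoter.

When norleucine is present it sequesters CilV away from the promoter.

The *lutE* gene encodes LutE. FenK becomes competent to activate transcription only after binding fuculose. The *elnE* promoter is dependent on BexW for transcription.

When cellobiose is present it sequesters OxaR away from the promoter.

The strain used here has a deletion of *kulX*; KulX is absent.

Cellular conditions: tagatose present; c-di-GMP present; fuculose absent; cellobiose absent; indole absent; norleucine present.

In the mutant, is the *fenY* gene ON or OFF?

KulX is non-functional in this strain, so it has no effect.
With no repressor bound, *irpR* is transcribed.
So IrpR is produced and active.
Indole is absent, so BexW is active.
No repressor is bound and BexW is active, so *elnE* is transcribed.
So ElnE is produced and active.
No repressor is bound and IrpR and ElnE are active, so *velE* is transcribed.
So VelE is produced and active.
No repressor is bound and VelE is active, so *sibE* is transcribed.
So SibE is produced and active.
Cellobiose is absent, so OxaR is active.
No repressor is bound and OxaR is active, so *holV* is transcribed.
So HolV is produced and active.
Norleucine is present, so CilV is inactive.
Required activator CilV is absent, so *lutE* is not transcribed.
So LutE is not produced.
Fuculose is absent, so FenK is inactive.
No activator is available at the *jovK* promoter, so *jovK* is not transcribed.
So JovK is not produced.
No repressor is bound and SibE and HolV are active, so *fenY* is transcribed.

ON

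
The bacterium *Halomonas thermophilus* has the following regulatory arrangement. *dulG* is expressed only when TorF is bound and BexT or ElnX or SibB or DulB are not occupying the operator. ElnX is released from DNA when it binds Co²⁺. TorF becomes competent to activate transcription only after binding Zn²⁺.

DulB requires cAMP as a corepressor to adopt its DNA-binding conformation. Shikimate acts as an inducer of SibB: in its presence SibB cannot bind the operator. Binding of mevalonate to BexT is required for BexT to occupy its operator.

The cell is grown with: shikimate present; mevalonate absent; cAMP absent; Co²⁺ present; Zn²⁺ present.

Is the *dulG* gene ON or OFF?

Zn²⁺ is present, so TorF is active.
Mevalonate is absent, so BexT is inactive.
Co²⁺ is present, so ElnX is inactive.
Shikimate is present, so SibB is inactive.
cAMP is absent, so DulB is inactive.
No repressor is bound and TorF is active, so *dulG* is transcribed.

ON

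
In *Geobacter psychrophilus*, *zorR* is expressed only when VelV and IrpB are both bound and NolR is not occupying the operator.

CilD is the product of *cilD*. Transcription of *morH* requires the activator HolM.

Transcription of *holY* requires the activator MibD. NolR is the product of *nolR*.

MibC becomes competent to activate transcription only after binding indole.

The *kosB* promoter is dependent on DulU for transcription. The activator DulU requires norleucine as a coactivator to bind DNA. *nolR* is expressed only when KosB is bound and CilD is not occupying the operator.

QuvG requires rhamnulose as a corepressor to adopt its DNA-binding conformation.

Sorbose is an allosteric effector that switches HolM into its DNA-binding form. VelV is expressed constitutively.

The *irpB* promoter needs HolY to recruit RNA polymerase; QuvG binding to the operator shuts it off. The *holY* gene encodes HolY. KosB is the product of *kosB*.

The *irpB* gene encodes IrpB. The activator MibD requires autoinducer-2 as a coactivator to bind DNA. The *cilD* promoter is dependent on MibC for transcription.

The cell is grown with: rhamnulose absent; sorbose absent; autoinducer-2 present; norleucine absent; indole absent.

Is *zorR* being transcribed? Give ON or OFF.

VelV is produced constitutively and is active.
Autoinducer-2 is present, so MibD is active.
No repressor is bound and MibD is active, so *holY* is transcribed.
So HolY is produced and active.
Rhamnulose is absent, so QuvG is inactive.
No repressor is bound and HolY is active, so *irpB* is transcribed.
So IrpB is produced and active.
Norleucine is absent, so DulU is inactive.
Required activator DulU is absent, so *kosB* is not transcribed.
So KosB is not produced.
Indole is absent, so MibC is inactive.
Required activator MibC is absent, so *cilD* is not transcribed.
So CilD is not produced.
Required activator KosB is absent, so *nolR* is not transcribed.
So NolR is not produced.
No repressor is bound and VelV and IrpB are active, so *zorR* is transcribed.

ON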